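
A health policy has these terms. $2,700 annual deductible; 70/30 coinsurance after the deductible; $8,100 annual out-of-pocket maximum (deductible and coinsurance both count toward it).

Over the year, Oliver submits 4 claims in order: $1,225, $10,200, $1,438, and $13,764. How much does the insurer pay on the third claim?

$1,006.60

Bill 1, $1,225: fully absorbed by the deductible. Cost to patient: $1,225. OOP to date $1,225. Insurer: $1,225 − $1,225 = $0.
Bill 2, $10,200: deductible takes $1,475, $8,725 remains; 30% of $8,725 = $2,617.50. Patient owes $4,092.50 (running OOP $5,317.50). Plan pays $10,200 − $4,092.50 = $6,107.50.
Bill 3, $1,438: 30% coinsurance on $1,438 = $431.40. Cost to patient: $431.40. OOP to date $5,748.90. Insurer: $1,438 − $431.40 = $1,006.60.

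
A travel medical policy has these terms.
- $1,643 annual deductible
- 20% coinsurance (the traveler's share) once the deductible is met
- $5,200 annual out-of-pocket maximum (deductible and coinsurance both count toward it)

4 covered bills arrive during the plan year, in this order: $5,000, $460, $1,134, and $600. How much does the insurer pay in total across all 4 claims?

$4,440.80

Bill 1, $5,000: $1,643 to deductible, leaving $3,357; 20% of $3,357 = $671.40. Traveler pays $2,314.40; OOP now $2,314.40. Insurer: $5,000 − $2,314.40 = $2,685.60.
Bill 2, $460: 20% coinsurance on $460 = $92. Cost to traveler: $92. OOP to date $2,406.40. Insurer: $460 − $92 = $368.
Bill 3, $1,134: deductible met; 20% of $1,134 = $226.80. Traveler owes $226.80 (running OOP $2,633.20). Plan pays $1,134 − $226.80 = $907.20.
Bill 4, $600: deductible met; 20% of $600 = $120. Traveler pays $120; OOP now $2,753.20. Insurer: $600 − $120 = $480.
Insurer total: $2,685.60 + $368 + $907.20 + $480 = $4,440.80.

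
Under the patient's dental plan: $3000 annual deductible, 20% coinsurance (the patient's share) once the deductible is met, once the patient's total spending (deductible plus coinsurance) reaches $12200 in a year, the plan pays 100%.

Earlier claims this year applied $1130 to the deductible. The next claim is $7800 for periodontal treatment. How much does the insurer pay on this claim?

$4744

Remaining deductible: $3000 − $1130 = $1870.
After the $1870 deductible portion, $7800 − $1870 = $5930 is subject to coinsurance.
Patient's 20% share of $5930 is $1186.
That puts the patient's cost at $1870 + $1186 = $3056 before any cap.
Cumulative spending $1130 + $3056 = $4186 stays under the $12200 maximum.
The insurer covers the remainder: $7800 − $3056 = $4744.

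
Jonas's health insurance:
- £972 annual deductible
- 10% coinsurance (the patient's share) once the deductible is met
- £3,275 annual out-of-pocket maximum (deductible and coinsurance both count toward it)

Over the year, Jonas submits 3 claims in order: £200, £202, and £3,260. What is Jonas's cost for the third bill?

£839

#1 (£200): entire amount goes to the deductible. Cost to patient: £200. OOP to date £200.
#2 (£202): all of it applies to the deductible. Patient pays £202; OOP now £402.
#3 (£3,260): deductible takes £570, £2,690 remains; 10% of £2,690 = £269. Patient owes £839 (running OOP £1,241).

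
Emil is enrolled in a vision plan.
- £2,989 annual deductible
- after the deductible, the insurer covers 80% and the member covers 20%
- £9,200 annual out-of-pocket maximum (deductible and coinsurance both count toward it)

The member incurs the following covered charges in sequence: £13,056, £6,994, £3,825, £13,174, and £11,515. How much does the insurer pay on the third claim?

£3,060

#1 (£13,056): deductible takes £2,989, £10,067 remains; member's 20% is £2,013.40. Cost to member: £5,002.40. OOP to date £5,002.40. Plan pays £13,056 − £5,002.40 = £8,053.60.
#2 (£6,994): deductible already satisfied, so member's share is 20% × £6,994 = £1,398.80. Member owes £1,398.80 (running OOP £6,401.20). Insurer: £6,994 − £1,398.80 = £5,595.20.
#3 (£3,825): deductible already satisfied, so member's share is 20% × £3,825 = £765. Cost to member: £765. OOP to date £7,166.20. Plan pays £3,825 − £765 = £3,060.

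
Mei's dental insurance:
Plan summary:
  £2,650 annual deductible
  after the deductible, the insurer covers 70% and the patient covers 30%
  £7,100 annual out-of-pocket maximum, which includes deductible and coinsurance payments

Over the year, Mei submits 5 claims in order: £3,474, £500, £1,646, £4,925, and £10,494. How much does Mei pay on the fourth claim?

£1,477.50

Bill 1, £3,474: £2,650 finishes the deductible; £824 goes to coinsurance; 30% of £824 = £247.20. Cost to patient: £2,897.20. OOP to date £2,897.20.
Bill 2, £500: 30% coinsurance on £500 = £150. Patient owes £150 (running OOP £3,047.20).
Bill 3, £1,646: deductible met; 30% of £1,646 = £493.80. Patient pays £493.80; OOP now £3,541.
Bill 4, £4,925: 30% coinsurance on £4,925 = £1,477.50. Patient owes £1,477.50 (running OOP £5,018.50).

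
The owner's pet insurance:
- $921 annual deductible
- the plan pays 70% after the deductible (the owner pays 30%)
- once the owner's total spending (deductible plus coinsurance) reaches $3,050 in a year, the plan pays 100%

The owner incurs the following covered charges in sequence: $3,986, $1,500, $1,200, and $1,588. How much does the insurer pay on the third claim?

$840

Claim 1 — $3,986: $921 to deductible, leaving $3,065; coinsurance $3,065 × 30% = $919.50. Cost to owner: $1,840.50. OOP to date $1,840.50. Plan pays $3,986 − $1,840.50 = $2,145.50.
Claim 2 — $1,500: deductible already satisfied, so owner's share is 30% × $1,500 = $450. Cost to owner: $450. OOP to date $2,290.50. Insurer: $1,500 − $450 = $1,050.
Claim 3 — $1,200: deductible met; 30% of $1,200 = $360. Owner pays $360; OOP now $2,650.50. Plan pays $1,200 − $360 = $840.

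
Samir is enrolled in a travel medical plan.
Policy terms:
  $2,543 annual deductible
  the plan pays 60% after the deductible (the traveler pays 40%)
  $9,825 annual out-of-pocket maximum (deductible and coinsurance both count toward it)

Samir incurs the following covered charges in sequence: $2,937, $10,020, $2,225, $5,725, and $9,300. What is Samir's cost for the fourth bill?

$2,226.40

#1 ($2,937): $2,543 to deductible, leaving $394; 40% of $394 = $157.60. Traveler owes $2,700.60 (running OOP $2,700.60).
#2 ($10,020): deductible met; 40% of $10,020 = $4,008. Traveler owes $4,008 (running OOP $6,708.60).
#3 ($2,225): deductible already satisfied, so traveler's share is 40% × $2,225 = $890. Cost to traveler: $890. OOP to date $7,598.60.
#4 ($5,725): deductible met; 40% of $5,725 = $2,290. That would push OOP to $9,888.60, over the $9,825 cap, so traveler pays $9,825 − $7,598.60 = $2,226.40.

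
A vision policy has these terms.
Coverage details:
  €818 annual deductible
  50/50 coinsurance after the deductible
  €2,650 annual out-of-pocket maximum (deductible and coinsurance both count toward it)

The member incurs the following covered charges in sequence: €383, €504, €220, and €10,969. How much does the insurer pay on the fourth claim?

Bill 1, €383: entire amount goes to the deductible. Member owes €383 (running OOP €383). Plan pays €383 − €383 = €0.
Bill 2, €504: €435 to deductible, leaving €69; member's 50% is €34.50. Member owes €469.50 (running OOP €852.50). Insurer: €504 − €469.50 = €34.50.
Bill 3, €220: 50% coinsurance on €220 = €110. Member pays €110; OOP now €962.50. Insurer: €220 − €110 = €110.
Bill 4, €10,969: 50% coinsurance on €10,969 = €5,484.50. That would push OOP to €6,447, over the €2,650 cap, so member pays €2,650 − €962.50 = €1,687.50. Plan pays €10,969 − €1,687.50 = €9,281.50.

€9,281.50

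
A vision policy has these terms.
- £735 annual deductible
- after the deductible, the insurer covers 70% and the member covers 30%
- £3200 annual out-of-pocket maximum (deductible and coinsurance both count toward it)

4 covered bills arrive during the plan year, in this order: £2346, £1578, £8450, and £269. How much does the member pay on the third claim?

Claim 1 (£2346): £735 finishes the deductible; £1611 goes to coinsurance; member's 30% is £483.30. Cost to member: £1218.30. OOP to date £1218.30.
Claim 2 (£1578): deductible already satisfied, so member's share is 30% × £1578 = £473.40. Member owes £473.40 (running OOP £1691.70).
Claim 3 (£8450): deductible already satisfied, so member's share is 30% × £8450 = £2535. Adding that to £1691.70 gives £4226.70, past the £3200 cap; member pays only £3200 − £1691.70 = £1508.30.

£1508.30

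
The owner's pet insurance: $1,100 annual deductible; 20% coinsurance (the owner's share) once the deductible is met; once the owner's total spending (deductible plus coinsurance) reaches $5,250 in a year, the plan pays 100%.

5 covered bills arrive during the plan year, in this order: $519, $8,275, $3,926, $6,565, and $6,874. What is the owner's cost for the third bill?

$785.20

Claim 1 ($519): all of it applies to the deductible. Cost to owner: $519. OOP to date $519.
Claim 2 ($8,275): $581 finishes the deductible; $7,694 goes to coinsurance; 20% of $7,694 = $1,538.80. Owner pays $2,119.80; OOP now $2,638.80.
Claim 3 ($3,926): 20% coinsurance on $3,926 = $785.20. Owner pays $785.20; OOP now $3,424.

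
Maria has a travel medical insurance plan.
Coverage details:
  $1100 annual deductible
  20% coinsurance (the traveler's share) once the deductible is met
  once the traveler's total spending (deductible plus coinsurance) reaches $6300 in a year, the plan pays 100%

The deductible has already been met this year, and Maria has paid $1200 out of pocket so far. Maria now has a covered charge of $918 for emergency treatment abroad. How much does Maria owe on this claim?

The deductible is already satisfied, so the full bill goes to coinsurance.
Coinsurance: $918 × 20% = $183.60.
Year-to-date out-of-pocket becomes $1200 + $183.60 = $1383.60, still under the $6300 maximum, so no cap applies.

$183.60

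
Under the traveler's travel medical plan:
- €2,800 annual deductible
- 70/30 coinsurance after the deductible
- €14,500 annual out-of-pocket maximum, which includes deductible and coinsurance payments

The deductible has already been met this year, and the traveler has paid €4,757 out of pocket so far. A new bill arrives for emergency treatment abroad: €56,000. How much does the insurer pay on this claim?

€46,257

The deductible is already satisfied, so the full bill goes to coinsurance.
30% of €56,000 = €16,800 falls to the traveler.
That would bring total out-of-pocket to €21,557, past the €14,500 cap. The traveler is capped at €14,500 − €4,757 = €9,743 on this claim.
The insurer covers the remainder: €56,000 − €9,743 = €46,257.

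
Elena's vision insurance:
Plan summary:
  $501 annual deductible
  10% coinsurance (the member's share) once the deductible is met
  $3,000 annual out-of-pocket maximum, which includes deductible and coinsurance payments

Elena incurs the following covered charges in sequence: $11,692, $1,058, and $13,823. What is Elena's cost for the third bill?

Claim 1 ($11,692): deductible takes $501, $11,191 remains; 10% of $11,191 = $1,119.10. Cost to member: $1,620.10. OOP to date $1,620.10.
Claim 2 ($1,058): deductible already satisfied, so member's share is 10% × $1,058 = $105.80. Member pays $105.80; OOP now $1,725.90.
Claim 3 ($13,823): 10% coinsurance on $13,823 = $1,382.30. OOP would hit $3,108.20 > $3,000, so the cap limits the member to $3,000 − $1,725.90 = $1,274.10.

$1,274.10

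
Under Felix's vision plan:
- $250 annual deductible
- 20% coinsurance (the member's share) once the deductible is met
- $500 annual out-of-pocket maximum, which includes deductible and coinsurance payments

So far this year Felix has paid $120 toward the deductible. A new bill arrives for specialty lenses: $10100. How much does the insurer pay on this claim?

$9720

$120 of the $250 deductible is already met, leaving $130.
After the $130 deductible portion, $10100 − $130 = $9970 is subject to coinsurance.
Coinsurance: $9970 × 20% = $1994.
That puts the member's cost at $130 + $1994 = $2124 before any cap.
Year-to-date out-of-pocket would reach $120 + $2124 = $2244, above the $500 maximum, so the member pays only $500 − $120 = $380.
The plan picks up $10100 − $380 = $9720.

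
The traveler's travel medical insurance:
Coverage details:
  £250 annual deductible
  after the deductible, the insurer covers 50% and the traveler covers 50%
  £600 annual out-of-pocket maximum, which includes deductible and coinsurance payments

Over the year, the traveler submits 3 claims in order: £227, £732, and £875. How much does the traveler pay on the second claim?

Bill 1, £227: fully absorbed by the deductible. Traveler owes £227 (running OOP £227).
Bill 2, £732: £23 finishes the deductible; £709 goes to coinsurance; coinsurance £709 × 50% = £354.50. Deductible plus coinsurance: £23 + £354.50 = £377.50. That would push OOP to £604.50, over the £600 cap, so traveler pays £600 − £227 = £373.

£373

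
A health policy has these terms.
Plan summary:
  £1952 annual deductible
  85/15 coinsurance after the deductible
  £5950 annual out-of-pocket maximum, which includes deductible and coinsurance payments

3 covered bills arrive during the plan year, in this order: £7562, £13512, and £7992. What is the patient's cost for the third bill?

Claim 1 (£7562): £1952 to deductible, leaving £5610; coinsurance £5610 × 15% = £841.50. Cost to patient: £2793.50. OOP to date £2793.50.
Claim 2 (£13512): 15% coinsurance on £13512 = £2026.80. Patient owes £2026.80 (running OOP £4820.30).
Claim 3 (£7992): 15% coinsurance on £7992 = £1198.80. Adding that to £4820.30 gives £6019.10, past the £5950 cap; patient pays only £5950 − £4820.30 = £1129.70.

£1129.70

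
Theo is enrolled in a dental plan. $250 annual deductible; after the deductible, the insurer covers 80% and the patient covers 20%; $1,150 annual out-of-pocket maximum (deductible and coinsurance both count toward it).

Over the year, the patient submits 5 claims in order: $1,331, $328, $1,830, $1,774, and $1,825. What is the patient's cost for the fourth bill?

$252.20

Claim 1 — $1,331: $250 finishes the deductible; $1,081 goes to coinsurance; coinsurance $1,081 × 20% = $216.20. Patient owes $466.20 (running OOP $466.20).
Claim 2 — $328: deductible met; 20% of $328 = $65.60. Patient owes $65.60 (running OOP $531.80).
Claim 3 — $1,830: deductible already satisfied, so patient's share is 20% × $1,830 = $366. Cost to patient: $366. OOP to date $897.80.
Claim 4 — $1,774: deductible met; 20% of $1,774 = $354.80. OOP would hit $1,252.60 > $1,150, so the cap limits the patient to $1,150 − $897.80 = $252.20.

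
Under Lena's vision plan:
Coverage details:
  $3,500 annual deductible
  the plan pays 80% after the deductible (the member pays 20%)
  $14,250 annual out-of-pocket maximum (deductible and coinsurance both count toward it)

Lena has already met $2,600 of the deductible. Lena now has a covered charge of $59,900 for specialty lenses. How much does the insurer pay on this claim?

$48,250

Remaining deductible: $3,500 − $2,600 = $900.
After the $900 deductible portion, $59,900 − $900 = $59,000 is subject to coinsurance.
Coinsurance: $59,000 × 20% = $11,800.
Member responsibility before any cap: $900 + $11,800 = $12,700.
Adding $12,700 to the $2,600 already spent would give $15,300, which exceeds the $14,250 cap; the member pays just $14,250 − $2,600 = $11,650.
Insurer pays the balance: $59,900 − $11,650 = $48,250.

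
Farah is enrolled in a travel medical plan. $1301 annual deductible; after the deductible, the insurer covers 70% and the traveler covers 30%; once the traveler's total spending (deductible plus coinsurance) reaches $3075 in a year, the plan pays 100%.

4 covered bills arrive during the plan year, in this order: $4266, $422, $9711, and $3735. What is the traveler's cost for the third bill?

$757.90

#1 ($4266): $1301 finishes the deductible; $2965 goes to coinsurance; coinsurance $2965 × 30% = $889.50. Cost to traveler: $2190.50. OOP to date $2190.50.
#2 ($422): 30% coinsurance on $422 = $126.60. Cost to traveler: $126.60. OOP to date $2317.10.
#3 ($9711): deductible met; 30% of $9711 = $2913.30. Adding that to $2317.10 gives $5230.40, past the $3075 cap; traveler pays only $3075 − $2317.10 = $757.90.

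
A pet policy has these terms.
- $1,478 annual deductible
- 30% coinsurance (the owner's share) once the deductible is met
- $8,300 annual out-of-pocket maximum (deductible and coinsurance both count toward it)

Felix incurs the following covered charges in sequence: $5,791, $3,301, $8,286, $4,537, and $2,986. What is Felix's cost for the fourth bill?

$1,361.10

Bill 1, $5,791: $1,478 finishes the deductible; $4,313 goes to coinsurance; coinsurance $4,313 × 30% = $1,293.90. Cost to owner: $2,771.90. OOP to date $2,771.90.
Bill 2, $3,301: deductible already satisfied, so owner's share is 30% × $3,301 = $990.30. Cost to owner: $990.30. OOP to date $3,762.20.
Bill 3, $8,286: deductible met; 30% of $8,286 = $2,485.80. Cost to owner: $2,485.80. OOP to date $6,248.
Bill 4, $4,537: deductible met; 30% of $4,537 = $1,361.10. Owner pays $1,361.10; OOP now $7,609.10.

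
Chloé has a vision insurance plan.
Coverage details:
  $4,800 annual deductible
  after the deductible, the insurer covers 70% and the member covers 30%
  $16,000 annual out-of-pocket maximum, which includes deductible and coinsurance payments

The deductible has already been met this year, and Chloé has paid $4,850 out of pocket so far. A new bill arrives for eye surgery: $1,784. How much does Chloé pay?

$535.20

The deductible is already satisfied, so the full bill goes to coinsurance.
Coinsurance: $1,784 × 30% = $535.20.
Cumulative spending $4,850 + $535.20 = $5,385.20 stays under the $16,000 maximum.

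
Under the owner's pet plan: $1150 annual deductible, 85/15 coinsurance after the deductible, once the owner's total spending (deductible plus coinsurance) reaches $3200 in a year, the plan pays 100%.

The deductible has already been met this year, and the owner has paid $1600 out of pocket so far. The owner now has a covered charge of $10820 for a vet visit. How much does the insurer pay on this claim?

The deductible is already satisfied, so the full bill goes to coinsurance.
Coinsurance: $10820 × 15% = $1623.
That would bring total out-of-pocket to $3223, past the $3200 cap. The owner is capped at $3200 − $1600 = $1600 on this claim.
Insurer pays the balance: $10820 − $1600 = $9220.

$9220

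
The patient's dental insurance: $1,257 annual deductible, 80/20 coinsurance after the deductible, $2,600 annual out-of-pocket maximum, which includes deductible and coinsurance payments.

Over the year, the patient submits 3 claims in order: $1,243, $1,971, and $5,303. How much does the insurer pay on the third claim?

$4,351.40

Bill 1, $1,243: all of it applies to the deductible. Cost to patient: $1,243. OOP to date $1,243. Plan pays $1,243 − $1,243 = $0.
Bill 2, $1,971: deductible takes $14, $1,957 remains; coinsurance $1,957 × 20% = $391.40. Cost to patient: $405.40. OOP to date $1,648.40. Plan pays $1,971 − $405.40 = $1,565.60.
Bill 3, $5,303: deductible already satisfied, so patient's share is 20% × $5,303 = $1,060.60. OOP would hit $2,709 > $2,600, so the cap limits the patient to $2,600 − $1,648.40 = $951.60. Plan pays $5,303 − $951.60 = $4,351.40.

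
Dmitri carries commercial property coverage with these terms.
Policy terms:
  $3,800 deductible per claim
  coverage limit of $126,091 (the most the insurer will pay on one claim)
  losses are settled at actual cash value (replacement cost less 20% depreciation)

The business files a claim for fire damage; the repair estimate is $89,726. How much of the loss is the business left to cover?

At 20% depreciation, ACV = $89,726 − $17,945.20 = $71,780.80.
Less the $3,800 deductible: $71,780.80 − $3,800 = $67,980.80.
$67,980.80 is within the $126,091 limit, so the insurer pays $67,980.80.
Out of pocket: $89,726 − $67,980.80 = $21,745.20.

$21,745.20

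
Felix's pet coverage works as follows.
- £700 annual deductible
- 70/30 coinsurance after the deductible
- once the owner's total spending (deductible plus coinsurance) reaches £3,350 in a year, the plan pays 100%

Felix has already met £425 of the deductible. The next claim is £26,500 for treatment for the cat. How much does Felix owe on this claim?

£2,925

Deductible still to meet: £700 − £425 = £275.
The remaining £26,225 (= £26,500 − £275) moves to coinsurance.
Owner's 30% share of £26,225 is £7,867.50.
So the owner owes £275 + £7,867.50 = £8,142.50 before any cap.
Year-to-date out-of-pocket would reach £425 + £8,142.50 = £8,567.50, above the £3,350 maximum, so the owner pays only £3,350 − £425 = £2,925.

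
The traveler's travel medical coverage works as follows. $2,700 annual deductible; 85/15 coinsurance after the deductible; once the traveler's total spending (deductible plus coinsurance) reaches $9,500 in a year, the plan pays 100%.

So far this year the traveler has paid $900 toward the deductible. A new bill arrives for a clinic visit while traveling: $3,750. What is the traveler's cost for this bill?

$2,092.50

Remaining deductible: $2,700 − $900 = $1,800.
After the $1,800 deductible portion, $3,750 − $1,800 = $1,950 is subject to coinsurance.
Traveler's 15% share of $1,950 is $292.50.
That puts the traveler's cost at $1,800 + $292.50 = $2,092.50 before any cap.
Year-to-date out-of-pocket becomes $900 + $2,092.50 = $2,992.50, still under the $9,500 maximum, so no cap applies.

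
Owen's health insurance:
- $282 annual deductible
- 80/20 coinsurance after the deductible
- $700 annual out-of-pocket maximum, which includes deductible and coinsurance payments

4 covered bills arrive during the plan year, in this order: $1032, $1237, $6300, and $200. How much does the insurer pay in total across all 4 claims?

#1 ($1032): $282 finishes the deductible; $750 goes to coinsurance; patient's 20% is $150. Patient owes $432 (running OOP $432). Plan pays $1032 − $432 = $600.
#2 ($1237): deductible already satisfied, so patient's share is 20% × $1237 = $247.40. Cost to patient: $247.40. OOP to date $679.40. Insurer: $1237 − $247.40 = $989.60.
#3 ($6300): deductible met; 20% of $6300 = $1260. That would push OOP to $1939.40, over the $700 cap, so patient pays $700 − $679.40 = $20.60. Insurer: $6300 − $20.60 = $6279.40.
#4 ($200): deductible met; 20% of $200 = $40. Adding that to $700 gives $740, past the $700 cap; patient pays only $700 − $700 = $0. Insurer: $200 − $0 = $200.
Insurer total: $600 + $989.60 + $6279.40 + $200 = $8069.

$8069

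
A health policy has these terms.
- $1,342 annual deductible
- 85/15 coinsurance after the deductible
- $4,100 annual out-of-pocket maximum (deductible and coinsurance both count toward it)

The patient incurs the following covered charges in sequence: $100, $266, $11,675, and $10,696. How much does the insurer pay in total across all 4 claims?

$18,637

Claim 1 ($100): all of it applies to the deductible. Patient owes $100 (running OOP $100). Insurer: $100 − $100 = $0.
Claim 2 ($266): all of it applies to the deductible. Cost to patient: $266. OOP to date $366. Plan pays $266 − $266 = $0.
Claim 3 ($11,675): $976 to deductible, leaving $10,699; coinsurance $10,699 × 15% = $1,604.85. Cost to patient: $2,580.85. OOP to date $2,946.85. Plan pays $11,675 − $2,580.85 = $9,094.15.
Claim 4 ($10,696): deductible already satisfied, so patient's share is 15% × $10,696 = $1,604.40. OOP would hit $4,551.25 > $4,100, so the cap limits the patient to $4,100 − $2,946.85 = $1,153.15. Plan pays $10,696 − $1,153.15 = $9,542.85.
Insurer total: $0 + $0 + $9,094.15 + $9,542.85 = $18,637.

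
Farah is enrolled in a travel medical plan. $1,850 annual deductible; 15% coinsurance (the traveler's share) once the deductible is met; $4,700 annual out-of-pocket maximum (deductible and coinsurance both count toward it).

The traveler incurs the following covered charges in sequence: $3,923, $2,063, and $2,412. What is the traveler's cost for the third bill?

$361.80

#1 ($3,923): $1,850 to deductible, leaving $2,073; traveler's 15% is $310.95. Traveler owes $2,160.95 (running OOP $2,160.95).
#2 ($2,063): deductible already satisfied, so traveler's share is 15% × $2,063 = $309.45. Cost to traveler: $309.45. OOP to date $2,470.40.
#3 ($2,412): deductible met; 15% of $2,412 = $361.80. Cost to traveler: $361.80. OOP to date $2,832.20.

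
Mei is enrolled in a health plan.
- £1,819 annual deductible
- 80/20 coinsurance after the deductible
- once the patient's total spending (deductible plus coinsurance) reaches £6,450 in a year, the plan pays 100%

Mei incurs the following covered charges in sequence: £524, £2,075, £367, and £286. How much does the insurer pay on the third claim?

Bill 1, £524: entire amount goes to the deductible. Patient pays £524; OOP now £524. Insurer: £524 − £524 = £0.
Bill 2, £2,075: £1,295 finishes the deductible; £780 goes to coinsurance; 20% of £780 = £156. Patient pays £1,451; OOP now £1,975. Insurer: £2,075 − £1,451 = £624.
Bill 3, £367: deductible already satisfied, so patient's share is 20% × £367 = £73.40. Patient pays £73.40; OOP now £2,048.40. Insurer: £367 − £73.40 = £293.60.

£293.60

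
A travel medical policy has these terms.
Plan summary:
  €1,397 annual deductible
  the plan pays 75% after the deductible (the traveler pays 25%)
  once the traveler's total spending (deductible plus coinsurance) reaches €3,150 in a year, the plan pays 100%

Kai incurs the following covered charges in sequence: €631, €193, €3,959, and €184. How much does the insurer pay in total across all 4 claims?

Claim 1 — €631: entire amount goes to the deductible. Traveler owes €631 (running OOP €631). Insurer: €631 − €631 = €0.
Claim 2 — €193: entire amount goes to the deductible. Cost to traveler: €193. OOP to date €824. Insurer: €193 − €193 = €0.
Claim 3 — €3,959: €573 finishes the deductible; €3,386 goes to coinsurance; traveler's 25% is €846.50. Traveler owes €1,419.50 (running OOP €2,243.50). Plan pays €3,959 − €1,419.50 = €2,539.50.
Claim 4 — €184: deductible already satisfied, so traveler's share is 25% × €184 = €46. Traveler owes €46 (running OOP €2,289.50). Plan pays €184 − €46 = €138.
Insurer total: €0 + €0 + €2,539.50 + €138 = €2,677.50.

€2,677.50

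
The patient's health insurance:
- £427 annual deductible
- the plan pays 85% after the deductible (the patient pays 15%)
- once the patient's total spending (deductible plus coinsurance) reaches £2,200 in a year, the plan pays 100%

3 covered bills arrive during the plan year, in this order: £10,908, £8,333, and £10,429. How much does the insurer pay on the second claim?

#1 (£10,908): deductible takes £427, £10,481 remains; coinsurance £10,481 × 15% = £1,572.15. Patient owes £1,999.15 (running OOP £1,999.15). Insurer: £10,908 − £1,999.15 = £8,908.85.
#2 (£8,333): 15% coinsurance on £8,333 = £1,249.95. Adding that to £1,999.15 gives £3,249.10, past the £2,200 cap; patient pays only £2,200 − £1,999.15 = £200.85. Insurer: £8,333 − £200.85 = £8,132.15.

£8,132.15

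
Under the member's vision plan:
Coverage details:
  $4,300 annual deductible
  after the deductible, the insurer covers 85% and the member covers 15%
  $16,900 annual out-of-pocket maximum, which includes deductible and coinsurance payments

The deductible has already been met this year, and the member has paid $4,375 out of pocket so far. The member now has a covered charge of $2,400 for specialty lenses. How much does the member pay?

The deductible is already satisfied, so the full bill goes to coinsurance.
15% of $2,400 = $360 falls to the member.
Total out-of-pocket so far would be $4,375 + $360 = $4,735, below the $16,900 cap — no reduction.

$360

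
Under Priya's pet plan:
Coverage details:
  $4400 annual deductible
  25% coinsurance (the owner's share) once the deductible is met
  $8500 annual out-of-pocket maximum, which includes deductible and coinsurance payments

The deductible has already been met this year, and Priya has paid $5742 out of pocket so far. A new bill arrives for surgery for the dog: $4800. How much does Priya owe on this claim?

With the deductible met, the entire $4800 is subject to coinsurance.
Coinsurance: $4800 × 25% = $1200.
Year-to-date out-of-pocket becomes $5742 + $1200 = $6942, still under the $8500 maximum, so no cap applies.

$1200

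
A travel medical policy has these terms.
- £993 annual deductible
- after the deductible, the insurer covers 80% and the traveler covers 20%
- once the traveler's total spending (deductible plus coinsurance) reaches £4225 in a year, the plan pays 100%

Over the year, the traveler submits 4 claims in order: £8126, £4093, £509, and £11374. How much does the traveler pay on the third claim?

£101.80

Claim 1 — £8126: £993 finishes the deductible; £7133 goes to coinsurance; 20% of £7133 = £1426.60. Traveler owes £2419.60 (running OOP £2419.60).
Claim 2 — £4093: deductible already satisfied, so traveler's share is 20% × £4093 = £818.60. Traveler pays £818.60; OOP now £3238.20.
Claim 3 — £509: 20% coinsurance on £509 = £101.80. Cost to traveler: £101.80. OOP to date £3340.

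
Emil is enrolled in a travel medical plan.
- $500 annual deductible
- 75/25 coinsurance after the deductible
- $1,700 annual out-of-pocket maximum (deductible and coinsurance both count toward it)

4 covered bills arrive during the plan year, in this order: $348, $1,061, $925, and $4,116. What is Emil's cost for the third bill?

Claim 1 — $348: fully absorbed by the deductible. Cost to traveler: $348. OOP to date $348.
Claim 2 — $1,061: $152 to deductible, leaving $909; traveler's 25% is $227.25. Traveler pays $379.25; OOP now $727.25.
Claim 3 — $925: deductible met; 25% of $925 = $231.25. Traveler pays $231.25; OOP now $958.50.

$231.25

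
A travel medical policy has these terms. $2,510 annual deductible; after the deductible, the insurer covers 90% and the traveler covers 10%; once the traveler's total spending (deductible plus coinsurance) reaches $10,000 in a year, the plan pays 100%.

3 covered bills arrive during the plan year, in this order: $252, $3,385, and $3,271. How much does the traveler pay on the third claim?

Bill 1, $252: entire amount goes to the deductible. Traveler pays $252; OOP now $252.
Bill 2, $3,385: $2,258 to deductible, leaving $1,127; traveler's 10% is $112.70. Cost to traveler: $2,370.70. OOP to date $2,622.70.
Bill 3, $3,271: deductible already satisfied, so traveler's share is 10% × $3,271 = $327.10. Cost to traveler: $327.10. OOP to date $2,949.80.

$327.10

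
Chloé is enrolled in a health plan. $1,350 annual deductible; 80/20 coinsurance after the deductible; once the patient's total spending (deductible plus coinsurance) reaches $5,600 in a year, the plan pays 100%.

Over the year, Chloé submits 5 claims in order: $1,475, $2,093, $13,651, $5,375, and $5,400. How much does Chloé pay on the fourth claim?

$1,075

Claim 1 — $1,475: deductible takes $1,350, $125 remains; patient's 20% is $25. Patient pays $1,375; OOP now $1,375.
Claim 2 — $2,093: 20% coinsurance on $2,093 = $418.60. Patient pays $418.60; OOP now $1,793.60.
Claim 3 — $13,651: deductible met; 20% of $13,651 = $2,730.20. Cost to patient: $2,730.20. OOP to date $4,523.80.
Claim 4 — $5,375: deductible met; 20% of $5,375 = $1,075. Patient owes $1,075 (running OOP $5,598.80).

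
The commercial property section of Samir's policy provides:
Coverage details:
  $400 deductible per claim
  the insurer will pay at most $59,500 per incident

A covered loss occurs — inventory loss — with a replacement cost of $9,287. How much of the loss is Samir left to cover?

$400

Subtract the deductible: $9,287 − $400 = $8,887.
$8,887 ≤ $59,500, so the limit doesn't bind; insurer pays $8,887.
Out of pocket: $9,287 − $8,887 = $400.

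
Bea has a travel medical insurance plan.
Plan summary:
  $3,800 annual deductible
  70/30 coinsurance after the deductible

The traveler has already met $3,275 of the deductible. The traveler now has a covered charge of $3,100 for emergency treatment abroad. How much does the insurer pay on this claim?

$1,802.50

Remaining deductible: $3,800 − $3,275 = $525.
The remaining $2,575 (= $3,100 − $525) moves to coinsurance.
Traveler's 30% share of $2,575 is $772.50.
Traveler responsibility: $525 + $772.50 = $1,297.50.
Insurer pays the balance: $3,100 − $1,297.50 = $1,802.50.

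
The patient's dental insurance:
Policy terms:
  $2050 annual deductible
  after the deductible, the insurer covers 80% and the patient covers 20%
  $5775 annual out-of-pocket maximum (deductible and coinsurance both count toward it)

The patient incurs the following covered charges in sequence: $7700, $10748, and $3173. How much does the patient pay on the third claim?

$445.40

Claim 1 ($7700): deductible takes $2050, $5650 remains; coinsurance $5650 × 20% = $1130. Patient owes $3180 (running OOP $3180).
Claim 2 ($10748): 20% coinsurance on $10748 = $2149.60. Patient pays $2149.60; OOP now $5329.60.
Claim 3 ($3173): deductible met; 20% of $3173 = $634.60. OOP would hit $5964.20 > $5775, so the cap limits the patient to $5775 − $5329.60 = $445.40.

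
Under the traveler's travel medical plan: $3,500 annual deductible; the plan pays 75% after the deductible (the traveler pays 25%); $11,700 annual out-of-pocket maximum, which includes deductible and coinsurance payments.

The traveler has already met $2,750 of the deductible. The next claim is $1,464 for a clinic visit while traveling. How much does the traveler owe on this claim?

$2,750 of the $3,500 deductible is already met, leaving $750.
The remaining $714 (= $1,464 − $750) moves to coinsurance.
25% of $714 = $178.50 falls to the traveler.
So the traveler owes $750 + $178.50 = $928.50 before any cap.
Total out-of-pocket so far would be $2,750 + $928.50 = $3,678.50, below the $11,700 cap — no reduction.

$928.50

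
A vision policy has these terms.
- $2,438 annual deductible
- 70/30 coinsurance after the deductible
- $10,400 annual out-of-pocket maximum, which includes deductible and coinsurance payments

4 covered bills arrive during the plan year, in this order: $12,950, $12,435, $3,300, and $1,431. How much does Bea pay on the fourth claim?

$87.90

Claim 1 — $12,950: $2,438 to deductible, leaving $10,512; coinsurance $10,512 × 30% = $3,153.60. Cost to member: $5,591.60. OOP to date $5,591.60.
Claim 2 — $12,435: deductible met; 30% of $12,435 = $3,730.50. Member pays $3,730.50; OOP now $9,322.10.
Claim 3 — $3,300: deductible met; 30% of $3,300 = $990. Member pays $990; OOP now $10,312.10.
Claim 4 — $1,431: deductible already satisfied, so member's share is 30% × $1,431 = $429.30. Adding that to $10,312.10 gives $10,741.40, past the $10,400 cap; member pays only $10,400 − $10,312.10 = $87.90.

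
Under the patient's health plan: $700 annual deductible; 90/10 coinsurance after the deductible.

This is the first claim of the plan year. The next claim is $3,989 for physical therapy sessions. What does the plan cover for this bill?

The full $700 deductible is still open; $700 of this bill applies to it.
That leaves $3,989 − $700 = $3,289 for coinsurance.
Coinsurance: $3,289 × 10% = $328.90.
That puts the patient's cost at $700 + $328.90 = $1,028.90.
The plan picks up $3,989 − $1,028.90 = $2,960.10.

$2,960.10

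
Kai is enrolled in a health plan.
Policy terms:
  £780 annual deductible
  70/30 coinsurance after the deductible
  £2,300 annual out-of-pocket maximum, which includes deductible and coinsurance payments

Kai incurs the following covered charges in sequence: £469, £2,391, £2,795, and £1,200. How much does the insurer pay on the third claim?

#1 (£469): all of it applies to the deductible. Patient pays £469; OOP now £469. Insurer: £469 − £469 = £0.
#2 (£2,391): £311 to deductible, leaving £2,080; patient's 30% is £624. Patient pays £935; OOP now £1,404. Insurer: £2,391 − £935 = £1,456.
#3 (£2,795): deductible already satisfied, so patient's share is 30% × £2,795 = £838.50. Cost to patient: £838.50. OOP to date £2,242.50. Insurer: £2,795 − £838.50 = £1,956.50.

£1,956.50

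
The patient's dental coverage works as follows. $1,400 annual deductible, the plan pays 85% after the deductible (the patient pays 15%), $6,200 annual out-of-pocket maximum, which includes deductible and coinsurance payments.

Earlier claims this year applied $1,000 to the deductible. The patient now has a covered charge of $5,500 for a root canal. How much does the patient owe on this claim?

Deductible still to meet: $1,400 − $1,000 = $400.
That leaves $5,500 − $400 = $5,100 for coinsurance.
Patient's 15% share of $5,100 is $765.
Patient responsibility before any cap: $400 + $765 = $1,165.
Year-to-date out-of-pocket becomes $1,000 + $1,165 = $2,165, still under the $6,200 maximum, so no cap applies.

$1,165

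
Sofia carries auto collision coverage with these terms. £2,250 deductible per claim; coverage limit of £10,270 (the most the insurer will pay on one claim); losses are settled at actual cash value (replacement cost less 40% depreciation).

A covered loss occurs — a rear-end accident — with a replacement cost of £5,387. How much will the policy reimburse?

At 40% depreciation, ACV = £5,387 − £2,154.80 = £3,232.20.
Less the £2,250 deductible: £3,232.20 − £2,250 = £982.20.
£982.20 is within the £10,270 limit, so the insurer pays £982.20.

£982.20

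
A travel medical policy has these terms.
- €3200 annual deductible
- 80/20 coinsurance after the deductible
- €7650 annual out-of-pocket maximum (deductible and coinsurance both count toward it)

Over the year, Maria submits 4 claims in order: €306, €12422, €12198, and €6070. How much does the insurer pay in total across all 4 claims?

#1 (€306): entire amount goes to the deductible. Traveler owes €306 (running OOP €306). Plan pays €306 − €306 = €0.
#2 (€12422): €2894 to deductible, leaving €9528; coinsurance €9528 × 20% = €1905.60. Cost to traveler: €4799.60. OOP to date €5105.60. Insurer: €12422 − €4799.60 = €7622.40.
#3 (€12198): 20% coinsurance on €12198 = €2439.60. Traveler pays €2439.60; OOP now €7545.20. Plan pays €12198 − €2439.60 = €9758.40.
#4 (€6070): deductible already satisfied, so traveler's share is 20% × €6070 = €1214. Adding that to €7545.20 gives €8759.20, past the €7650 cap; traveler pays only €7650 − €7545.20 = €104.80. Plan pays €6070 − €104.80 = €5965.20.
Insurer total: €0 + €7622.40 + €9758.40 + €5965.20 = €23346.

€23346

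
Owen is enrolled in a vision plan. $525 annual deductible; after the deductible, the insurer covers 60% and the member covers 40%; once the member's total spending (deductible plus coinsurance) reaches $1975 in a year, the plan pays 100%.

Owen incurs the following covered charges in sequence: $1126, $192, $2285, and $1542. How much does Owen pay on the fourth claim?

$218.80

Claim 1 ($1126): deductible takes $525, $601 remains; coinsurance $601 × 40% = $240.40. Member owes $765.40 (running OOP $765.40).
Claim 2 ($192): deductible already satisfied, so member's share is 40% × $192 = $76.80. Cost to member: $76.80. OOP to date $842.20.
Claim 3 ($2285): deductible met; 40% of $2285 = $914. Cost to member: $914. OOP to date $1756.20.
Claim 4 ($1542): deductible met; 40% of $1542 = $616.80. That would push OOP to $2373, over the $1975 cap, so member pays $1975 − $1756.20 = $218.80.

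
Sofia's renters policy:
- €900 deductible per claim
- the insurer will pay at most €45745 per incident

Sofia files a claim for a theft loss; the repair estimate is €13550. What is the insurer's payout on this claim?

€12650

Subtract the deductible: €13550 − €900 = €12650.
€12650 ≤ €45745, so the limit doesn't bind; insurer pays €12650.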